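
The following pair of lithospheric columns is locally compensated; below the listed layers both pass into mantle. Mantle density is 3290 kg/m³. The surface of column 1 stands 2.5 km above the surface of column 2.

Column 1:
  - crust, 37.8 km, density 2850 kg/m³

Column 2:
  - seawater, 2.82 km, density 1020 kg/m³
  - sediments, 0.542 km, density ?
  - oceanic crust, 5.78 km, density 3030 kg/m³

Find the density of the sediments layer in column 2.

2360 kg/m³

Take the compensation level at the base of the deeper column (depth z_c below the surface of column 1) and equate Σ ρ_i t_i down to z_c; mantle fills any gap and the z_c terms cancel.
Column 1: 37.8×2850 + (z_c − 37.8)×3290
Column 2: 2.5×0 + 2.82×1020 + 0.542×ρ + 5.78×3030 + (z_c − 2.5 − 9.142)×3290
The z_c×3290 term appears on both sides and cancels. Collect the known terms of each column as K = Σ(ρt)_known − 3290 × (depth of known layers): K_1 = 107730 − 3290×37.8 = −16632; K_2 = 20389.8 − 3290×(2.5 + 9.142) = −17912.38.
Balance: K_1 = K_2 + 0.542×ρ, so ρ = (K_1 − K_2)/0.542 = 1280.38/0.542 = 2360 kg/m³.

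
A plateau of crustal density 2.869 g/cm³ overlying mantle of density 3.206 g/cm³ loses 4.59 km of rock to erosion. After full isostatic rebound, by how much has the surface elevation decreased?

0.482 km

Rebound u = e ρ_c/ρ_m = 4.59 km × 2.869/3.206 = 4.108 km.
Net surface drop = e − u = 4.59 km − 4.108 km = e (ρ_m − ρ_c)/ρ_m = 0.482 km.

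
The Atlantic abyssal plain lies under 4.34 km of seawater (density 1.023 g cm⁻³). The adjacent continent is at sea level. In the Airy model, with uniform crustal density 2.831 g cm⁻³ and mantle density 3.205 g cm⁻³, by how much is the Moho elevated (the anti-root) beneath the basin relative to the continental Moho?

21 km

By Archimedes' principle applied to the lithosphere: replacing crust with seawater at the top is compensated by replacing crust with mantle at the base: d (ρ_c − ρ_w) = a (ρ_m − ρ_c).
a = d (ρ_c − ρ_w)/(ρ_m − ρ_c) = 4.34 km × 1.808/0.374 = 21 km.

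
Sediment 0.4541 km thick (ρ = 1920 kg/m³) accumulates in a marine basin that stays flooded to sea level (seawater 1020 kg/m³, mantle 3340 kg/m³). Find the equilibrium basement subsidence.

Submarine loading: the sediment displaces seawater, and the subsidence is in turn flooded, so s (ρ_m − ρ_w) = t (ρ_sed − ρ_w).
s = 0.4541 km × (1920 − 1020) / (3340 − 1020) = 0.176 km.

0.176 km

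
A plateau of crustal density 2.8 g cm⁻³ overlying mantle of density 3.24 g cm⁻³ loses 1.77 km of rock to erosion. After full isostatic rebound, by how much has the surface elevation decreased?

Rebound u = e ρ_c/ρ_m = 1.77 km × 2.8/3.24 = 1.53 km.
Net surface drop = e − u = 1.77 km − 1.53 km = e (ρ_m − ρ_c)/ρ_m = 0.24 km.

0.24 km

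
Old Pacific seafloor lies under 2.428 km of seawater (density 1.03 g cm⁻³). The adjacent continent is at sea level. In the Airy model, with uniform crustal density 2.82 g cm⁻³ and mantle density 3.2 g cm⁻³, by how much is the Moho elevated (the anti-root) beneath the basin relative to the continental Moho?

By Archimedes' principle applied to the lithosphere: replacing crust with seawater at the top is compensated by replacing crust with mantle at the base: d (ρ_c − ρ_w) = a (ρ_m − ρ_c).
a = d (ρ_c − ρ_w)/(ρ_m − ρ_c) = 2.428 km × 1.79/0.38 = 11.4 km.

11.4 km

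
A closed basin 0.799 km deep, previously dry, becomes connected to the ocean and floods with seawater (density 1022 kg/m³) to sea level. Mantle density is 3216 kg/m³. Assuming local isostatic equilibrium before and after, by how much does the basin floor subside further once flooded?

0.372 km

After flooding the water column is d + s deep. Its weight must equal the weight of mantle displaced by the extra subsidence s: (d + s) ρ_w = s ρ_m.
s = d ρ_w / (ρ_m − ρ_w) = 0.799 km × 1022/(3216 − 1022) = 0.372 km.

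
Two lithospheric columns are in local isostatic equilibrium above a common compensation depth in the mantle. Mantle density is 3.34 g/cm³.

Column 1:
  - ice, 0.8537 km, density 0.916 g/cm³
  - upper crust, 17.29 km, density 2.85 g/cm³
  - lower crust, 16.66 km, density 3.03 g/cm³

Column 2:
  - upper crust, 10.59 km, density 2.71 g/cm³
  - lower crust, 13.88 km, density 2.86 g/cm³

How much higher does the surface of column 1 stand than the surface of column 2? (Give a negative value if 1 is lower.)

0.71 km

For any compensation level in the mantle, the mantle terms cancel and isostasy reduces to e = (Σt_1 − Σt_2) − (Σ(ρt)_1 − Σ(ρt)_2) / ρ_m.
Σt_1 = 34.8037 km; Σt_2 = 24.47 km; Σ(ρt)_1 = 100.538289; Σ(ρt)_2 = 68.3957 (in km·g/cm³).
e = (34.8037 − 24.47) − (100.538289 − 68.3957) / 3.34 = 0.71 km.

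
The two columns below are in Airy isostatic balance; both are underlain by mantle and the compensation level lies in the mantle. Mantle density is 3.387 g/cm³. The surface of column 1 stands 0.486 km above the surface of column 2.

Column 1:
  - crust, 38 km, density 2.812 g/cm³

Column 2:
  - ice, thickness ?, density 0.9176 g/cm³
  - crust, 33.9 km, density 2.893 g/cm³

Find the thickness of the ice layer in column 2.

1.4 km

Take the compensation level at the base of the deeper column (depth z_c below the surface of column 1) and equate Σ ρ_i t_i down to z_c; mantle fills any gap and the z_c terms cancel.
Column 1: 38×2.812 + (z_c − 38)×3.387
Column 2: 0.486×0 + x×0.9176 + 33.9×2.893 + (z_c − 0.486 − 33.9 − x)×3.387
The z_c×3.387 term appears on both sides and cancels. Collect the known terms of each column as K = Σ(ρt)_known − 3.387 × (depth of known layers): K_1 = 106.856 − 3.387×38 = −21.85; K_2 = 98.0727 − 3.387×(0.486 + 33.9) = −18.392682.
Balance: K_1 = K_2 − x×(3.387 − 0.9176), so x = (K_2 − K_1)/(3.387 − 0.9176) = 3.45732/2.4694 = 1.4 km.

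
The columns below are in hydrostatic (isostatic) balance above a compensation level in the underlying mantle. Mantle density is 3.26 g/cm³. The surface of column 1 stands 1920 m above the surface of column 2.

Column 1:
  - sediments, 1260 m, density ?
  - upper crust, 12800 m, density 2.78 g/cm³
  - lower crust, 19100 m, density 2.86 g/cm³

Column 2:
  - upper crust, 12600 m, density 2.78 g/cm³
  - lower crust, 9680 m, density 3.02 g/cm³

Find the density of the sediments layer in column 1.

Take the compensation level at the base of the deeper column (depth z_c below the surface of column 1) and equate Σ ρ_i t_i down to z_c; mantle fills any gap and the z_c terms cancel.
Column 1: 1260×ρ + 12800×2.78 + 19100×2.86 + (z_c − 33160)×3.26
Column 2: 1920×0 + 12600×2.78 + 9680×3.02 + (z_c − 1920 − 22280)×3.26
The z_c×3.26 term appears on both sides and cancels. Collect the known terms of each column as K = Σ(ρt)_known − 3.26 × (depth of known layers): K_1 = 90210 − 3.26×33160 = −17891.6; K_2 = 64261.6 − 3.26×(1920 + 22280) = −14630.4.
Balance: K_1 + 1260×ρ = K_2, so ρ = (K_2 − K_1)/1260 = 3261.2/1260 = 2.59 g/cm³.

2.59 g/cm³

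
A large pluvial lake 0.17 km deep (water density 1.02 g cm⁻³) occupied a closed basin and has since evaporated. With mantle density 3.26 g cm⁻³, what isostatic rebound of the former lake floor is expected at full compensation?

0.0532 km

u = d ρ_w/ρ_m = 0.17 km × 1.02/3.26 = 0.0532 km.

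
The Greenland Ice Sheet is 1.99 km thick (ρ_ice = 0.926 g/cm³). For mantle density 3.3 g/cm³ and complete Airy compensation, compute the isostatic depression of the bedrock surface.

By Archimedes' principle applied to the lithosphere: the ice load ρ_ice t is balanced by mantle displaced below, ρ_m s.
s = t ρ_ice / ρ_m = 1.99 km × 0.926/3.3 = 0.558 km.

0.558 km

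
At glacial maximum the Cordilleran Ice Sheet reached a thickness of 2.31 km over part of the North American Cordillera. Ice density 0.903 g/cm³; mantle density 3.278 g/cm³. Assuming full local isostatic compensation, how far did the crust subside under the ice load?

In Airy isostatic equilibrium: the ice load ρ_ice t is balanced by mantle displaced below, ρ_m s.
s = t ρ_ice / ρ_m = 2.31 km × 0.903/3.278 = 0.636 km.

0.636 km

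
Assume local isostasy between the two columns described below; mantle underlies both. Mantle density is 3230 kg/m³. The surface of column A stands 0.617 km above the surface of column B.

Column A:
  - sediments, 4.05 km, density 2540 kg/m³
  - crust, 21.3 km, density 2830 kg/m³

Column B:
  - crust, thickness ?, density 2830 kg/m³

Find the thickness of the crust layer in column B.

Take the compensation level at the base of the deeper column (depth z_c below the surface of column A) and equate Σ ρ_i t_i down to z_c; mantle fills any gap and the z_c terms cancel.
Column A: 4.05×2540 + 21.3×2830 + (z_c − 25.35)×3230
Column B: 0.617×0 + x×2830 + (z_c − 0.617 − 0 − x)×3230
The z_c×3230 term appears on both sides and cancels. Collect the known terms of each column as K = Σ(ρt)_known − 3230 × (depth of known layers): K_A = 70566 − 3230×25.35 = −11314.5; K_B = 0 − 3230×(0.617 + 0) = −1992.91.
Balance: K_A = K_B − x×(3230 − 2830), so x = (K_B − K_A)/(3230 − 2830) = 9321.59/400 = 23.3 km.

23.3 km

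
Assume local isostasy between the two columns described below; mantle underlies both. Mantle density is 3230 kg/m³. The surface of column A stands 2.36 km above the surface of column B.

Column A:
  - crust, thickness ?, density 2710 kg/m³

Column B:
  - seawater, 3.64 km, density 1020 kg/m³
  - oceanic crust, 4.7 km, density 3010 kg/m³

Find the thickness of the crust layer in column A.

32.1 km

Take the compensation level at the base of the deeper column (depth z_c below the surface of column A) and equate Σ ρ_i t_i down to z_c; mantle fills any gap and the z_c terms cancel.
Column A: x×2710 + (z_c − 0 − x)×3230
Column B: 2.36×0 + 3.64×1020 + 4.7×3010 + (z_c − 2.36 − 8.34)×3230
The z_c×3230 term appears on both sides and cancels. Collect the known terms of each column as K = Σ(ρt)_known − 3230 × (depth of known layers): K_A = 0 − 3230×0 = 0; K_B = 17859.8 − 3230×(2.36 + 8.34) = −16701.2.
Balance: K_A − x×(3230 − 2710) = K_B, so x = (K_A − K_B)/(3230 − 2710) = 16701.2/520 = 32.1 km.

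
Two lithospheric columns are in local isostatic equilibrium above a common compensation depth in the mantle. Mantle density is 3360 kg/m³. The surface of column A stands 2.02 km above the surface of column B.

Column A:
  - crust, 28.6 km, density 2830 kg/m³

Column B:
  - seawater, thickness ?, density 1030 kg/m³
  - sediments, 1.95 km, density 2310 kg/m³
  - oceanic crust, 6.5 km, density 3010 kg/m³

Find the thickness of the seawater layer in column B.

Take the compensation level at the base of the deeper column (depth z_c below the surface of column A) and equate Σ ρ_i t_i down to z_c; mantle fills any gap and the z_c terms cancel.
Column A: 28.6×2830 + (z_c − 28.6)×3360
Column B: 2.02×0 + x×1030 + 1.95×2310 + 6.5×3010 + (z_c − 2.02 − 8.45 − x)×3360
The z_c×3360 term appears on both sides and cancels. Collect the known terms of each column as K = Σ(ρt)_known − 3360 × (depth of known layers): K_A = 80938 − 3360×28.6 = −15158; K_B = 24069.5 − 3360×(2.02 + 8.45) = −11109.7.
Balance: K_A = K_B − x×(3360 − 1030), so x = (K_B − K_A)/(3360 − 1030) = 4048.3/2330 = 1.74 km.

1.74 km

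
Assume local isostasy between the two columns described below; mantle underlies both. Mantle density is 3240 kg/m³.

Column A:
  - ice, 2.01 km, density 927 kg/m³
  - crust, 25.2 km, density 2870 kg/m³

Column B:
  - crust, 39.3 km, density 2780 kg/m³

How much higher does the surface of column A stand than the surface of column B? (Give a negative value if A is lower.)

For any compensation level in the mantle, the mantle terms cancel and isostasy reduces to e = (Σt_A − Σt_B) − (Σ(ρt)_A − Σ(ρt)_B) / ρ_m.
Σt_A = 27.21 km; Σt_B = 39.3 km; Σ(ρt)_A = 74187.27; Σ(ρt)_B = 109254 (in km·kg/m³).
e = (27.21 − 39.3) − (74187.27 − 109254) / 3240 = −1.27 km.

−1.27 km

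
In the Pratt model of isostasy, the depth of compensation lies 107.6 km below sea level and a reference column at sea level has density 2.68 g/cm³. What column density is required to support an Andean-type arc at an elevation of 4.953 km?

Pratt balance: ρ_ref D = ρ (D + h).
ρ = ρ_ref D/(D + h) = 2.68 × 107.6 km/(107.6 km + 4.953 km) = 2.56 g/cm³.

2.56 g/cm³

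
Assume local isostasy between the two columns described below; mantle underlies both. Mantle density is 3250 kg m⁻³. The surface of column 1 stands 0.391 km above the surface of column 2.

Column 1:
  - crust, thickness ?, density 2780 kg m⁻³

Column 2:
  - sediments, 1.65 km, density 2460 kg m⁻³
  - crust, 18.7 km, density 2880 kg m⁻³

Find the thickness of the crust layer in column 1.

20.2 km

Take the compensation level at the base of the deeper column (depth z_c below the surface of column 1) and equate Σ ρ_i t_i down to z_c; mantle fills any gap and the z_c terms cancel.
Column 1: x×2780 + (z_c − 0 − x)×3250
Column 2: 0.391×0 + 1.65×2460 + 18.7×2880 + (z_c − 0.391 − 20.35)×3250
The z_c×3250 term appears on both sides and cancels. Collect the known terms of each column as K = Σ(ρt)_known − 3250 × (depth of known layers): K_1 = 0 − 3250×0 = 0; K_2 = 57915 − 3250×(0.391 + 20.35) = −9493.25.
Balance: K_1 − x×(3250 − 2780) = K_2, so x = (K_1 − K_2)/(3250 − 2780) = 9493.25/470 = 20.2 km.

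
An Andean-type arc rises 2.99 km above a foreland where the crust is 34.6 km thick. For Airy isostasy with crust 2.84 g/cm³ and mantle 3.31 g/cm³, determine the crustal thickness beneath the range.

55.7 km

Root depth r = h ρ_c / (ρ_m − ρ_c) = 2.99 km × 2.84 / 0.47 = 18.07 km.
Total thickness = T + h + r = 34.6 km + 2.99 km + 18.07 km = 55.7 km.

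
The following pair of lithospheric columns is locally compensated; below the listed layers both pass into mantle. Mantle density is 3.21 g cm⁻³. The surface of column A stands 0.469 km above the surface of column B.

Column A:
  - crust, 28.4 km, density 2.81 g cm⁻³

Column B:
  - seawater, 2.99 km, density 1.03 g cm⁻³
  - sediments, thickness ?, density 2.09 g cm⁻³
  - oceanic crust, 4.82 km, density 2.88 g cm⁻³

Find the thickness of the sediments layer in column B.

1.56 km

Take the compensation level at the base of the deeper column (depth z_c below the surface of column A) and equate Σ ρ_i t_i down to z_c; mantle fills any gap and the z_c terms cancel.
Column A: 28.4×2.81 + (z_c − 28.4)×3.21
Column B: 0.469×0 + 2.99×1.03 + x×2.09 + 4.82×2.88 + (z_c − 0.469 − 7.81 − x)×3.21
The z_c×3.21 term appears on both sides and cancels. Collect the known terms of each column as K = Σ(ρt)_known − 3.21 × (depth of known layers): K_A = 79.804 − 3.21×28.4 = −11.36; K_B = 16.9613 − 3.21×(0.469 + 7.81) = −9.61429.
Balance: K_A = K_B − x×(3.21 − 2.09), so x = (K_B − K_A)/(3.21 − 2.09) = 1.74571/1.12 = 1.56 km.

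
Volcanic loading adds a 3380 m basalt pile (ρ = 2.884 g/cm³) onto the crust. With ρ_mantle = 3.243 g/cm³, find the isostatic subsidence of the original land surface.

3010 m

Subaerial loading: s = t ρ_load / ρ_m.
s = 3380 m × 2.884/3.243 = 3010 m.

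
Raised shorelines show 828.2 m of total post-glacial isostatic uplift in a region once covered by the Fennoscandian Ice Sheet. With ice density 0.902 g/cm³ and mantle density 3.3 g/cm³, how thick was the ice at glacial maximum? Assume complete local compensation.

3030 m

u = t ρ_ice/ρ_m → t = u ρ_m/ρ_ice = 828.2 m × 3.3/0.902 = 3030 m.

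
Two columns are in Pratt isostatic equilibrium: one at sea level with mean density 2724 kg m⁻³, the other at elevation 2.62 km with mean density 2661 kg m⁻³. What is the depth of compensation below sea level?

111 km

ρ_ref D = ρ (D + h) → D (ρ_ref − ρ) = ρ h.
D = ρ h/(ρ_ref − ρ) = 2661 × 2.62 km/(2724 − 2661) = 111 km.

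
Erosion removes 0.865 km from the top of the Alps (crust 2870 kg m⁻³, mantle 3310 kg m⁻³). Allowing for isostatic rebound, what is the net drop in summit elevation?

0.115 km

Rebound u = e ρ_c/ρ_m = 0.865 km × 2870/3310 = 0.75 km.
Net surface drop = e − u = 0.865 km − 0.75 km = e (ρ_m − ρ_c)/ρ_m = 0.115 km.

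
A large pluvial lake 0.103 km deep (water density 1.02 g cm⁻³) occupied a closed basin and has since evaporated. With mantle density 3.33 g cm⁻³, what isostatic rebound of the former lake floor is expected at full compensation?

u = d ρ_w/ρ_m = 0.103 km × 1.02/3.33 = 0.0315 km.

0.0315 km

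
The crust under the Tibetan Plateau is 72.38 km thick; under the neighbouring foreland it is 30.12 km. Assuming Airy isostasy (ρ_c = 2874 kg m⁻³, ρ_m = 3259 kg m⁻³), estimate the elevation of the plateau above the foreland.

4.99 km

Excess crust Δ = 72.38 km − 30.12 km = 42.26 km, split between elevation h and root r with h + r = Δ.
Airy balance ρ_c h = (ρ_m − ρ_c) r gives r = h ρ_c/(ρ_m − ρ_c), so h (1 + ρ_c/(ρ_m − ρ_c)) = Δ, i.e. h = Δ (ρ_m − ρ_c)/ρ_m.
h = 42.26 km × 385/3259 = 4.99 km.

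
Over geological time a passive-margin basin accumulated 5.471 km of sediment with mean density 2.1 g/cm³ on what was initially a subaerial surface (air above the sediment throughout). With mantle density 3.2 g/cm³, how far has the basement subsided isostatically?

Subaerial load: s = t ρ_sed / ρ_m = 5.471 km × 2.1/3.2 = 3.59 km.

3.59 km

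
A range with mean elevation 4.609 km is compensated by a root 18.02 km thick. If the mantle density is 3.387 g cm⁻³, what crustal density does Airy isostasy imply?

2.7 g cm⁻³

ρ_c h = (ρ_m − ρ_c) r → ρ_c (h + r) = ρ_m r → ρ_c = ρ_m r / (h + r).
ρ_c = 3.387 × 18.02 km / (4.609 km + 18.02 km) = 2.7 g cm⁻³.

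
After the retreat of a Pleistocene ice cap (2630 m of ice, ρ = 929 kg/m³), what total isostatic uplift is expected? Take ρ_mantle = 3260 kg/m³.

749 m

Removing the load lets mantle flow back in; uplift u satisfies ρ_ice t = ρ_m u.
u = t ρ_ice/ρ_m = 2630 m × 929/3260 = 749 m.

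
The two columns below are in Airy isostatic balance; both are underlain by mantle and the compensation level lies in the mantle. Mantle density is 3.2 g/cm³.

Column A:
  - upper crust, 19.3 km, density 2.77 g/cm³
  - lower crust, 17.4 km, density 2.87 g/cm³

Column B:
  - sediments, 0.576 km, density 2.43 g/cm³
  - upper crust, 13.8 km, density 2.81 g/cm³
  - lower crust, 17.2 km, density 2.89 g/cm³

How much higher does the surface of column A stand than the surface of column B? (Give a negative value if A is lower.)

For any compensation level in the mantle, the mantle terms cancel and isostasy reduces to e = (Σt_A − Σt_B) − (Σ(ρt)_A − Σ(ρt)_B) / ρ_m.
Σt_A = 36.7 km; Σt_B = 31.576 km; Σ(ρt)_A = 103.399; Σ(ρt)_B = 89.88568 (in km·g/cm³).
e = (36.7 − 31.576) − (103.399 − 89.88568) / 3.2 = 0.901 km.

0.901 km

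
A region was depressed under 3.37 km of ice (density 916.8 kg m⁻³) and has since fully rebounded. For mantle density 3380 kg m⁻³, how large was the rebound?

Removing the load lets mantle flow back in; uplift u satisfies ρ_ice t = ρ_m u.
u = t ρ_ice/ρ_m = 3.37 km × 916.8/3380 = 0.914 km.

0.914 km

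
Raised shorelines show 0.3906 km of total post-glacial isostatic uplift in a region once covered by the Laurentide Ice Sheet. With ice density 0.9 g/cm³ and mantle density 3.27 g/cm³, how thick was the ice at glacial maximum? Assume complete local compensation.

u = t ρ_ice/ρ_m → t = u ρ_m/ρ_ice = 0.3906 km × 3.27/0.9 = 1.42 km.

1.42 km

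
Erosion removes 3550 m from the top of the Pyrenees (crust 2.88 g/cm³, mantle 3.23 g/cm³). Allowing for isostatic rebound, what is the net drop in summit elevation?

Rebound u = e ρ_c/ρ_m = 3550 m × 2.88/3.23 = 3165 m.
Net surface drop = e − u = 3550 m − 3165 m = e (ρ_m − ρ_c)/ρ_m = 385 m.

385 m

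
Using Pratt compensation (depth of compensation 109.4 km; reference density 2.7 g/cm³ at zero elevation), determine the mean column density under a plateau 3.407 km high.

Pratt balance: ρ_ref D = ρ (D + h).
ρ = ρ_ref D/(D + h) = 2.7 × 109.4 km/(109.4 km + 3.407 km) = 2.62 g/cm³.

2.62 g/cm³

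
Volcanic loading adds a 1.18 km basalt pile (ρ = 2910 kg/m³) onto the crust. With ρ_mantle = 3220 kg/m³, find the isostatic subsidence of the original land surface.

Subaerial loading: s = t ρ_load / ρ_m.
s = 1.18 km × 2910/3220 = 1.07 km.

1.07 km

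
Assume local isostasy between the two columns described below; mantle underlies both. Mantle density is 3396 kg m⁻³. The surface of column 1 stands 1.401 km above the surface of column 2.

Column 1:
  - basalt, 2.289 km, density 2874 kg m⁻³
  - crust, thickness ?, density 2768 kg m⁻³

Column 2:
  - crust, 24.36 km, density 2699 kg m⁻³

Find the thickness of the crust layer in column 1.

32.7 km

Take the compensation level at the base of the deeper column (depth z_c below the surface of column 1) and equate Σ ρ_i t_i down to z_c; mantle fills any gap and the z_c terms cancel.
Column 1: 2.289×2874 + x×2768 + (z_c − 2.289 − x)×3396
Column 2: 1.401×0 + 24.36×2699 + (z_c − 1.401 − 24.36)×3396
The z_c×3396 term appears on both sides and cancels. Collect the known terms of each column as K = Σ(ρt)_known − 3396 × (depth of known layers): K_1 = 6578.586 − 3396×2.289 = −1194.858; K_2 = 65747.64 − 3396×(1.401 + 24.36) = −21736.716.
Balance: K_1 − x×(3396 − 2768) = K_2, so x = (K_1 − K_2)/(3396 − 2768) = 20541.9/628 = 32.7 km.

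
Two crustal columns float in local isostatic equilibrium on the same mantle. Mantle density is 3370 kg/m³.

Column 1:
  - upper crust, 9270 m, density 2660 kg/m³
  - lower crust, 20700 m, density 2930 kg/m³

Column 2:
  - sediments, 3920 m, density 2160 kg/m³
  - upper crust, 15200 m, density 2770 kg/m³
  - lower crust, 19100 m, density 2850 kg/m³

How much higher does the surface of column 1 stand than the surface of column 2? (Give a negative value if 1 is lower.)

−2410 m

For any compensation level in the mantle, the mantle terms cancel and isostasy reduces to e = (Σt_1 − Σt_2) − (Σ(ρt)_1 − Σ(ρt)_2) / ρ_m.
Σt_1 = 29970 m; Σt_2 = 38220 m; Σ(ρt)_1 = 85309200; Σ(ρt)_2 = 105006200 (in m·kg/m³).
e = (29970 − 38220) − (85309200 − 105006200) / 3370 = −2410 m.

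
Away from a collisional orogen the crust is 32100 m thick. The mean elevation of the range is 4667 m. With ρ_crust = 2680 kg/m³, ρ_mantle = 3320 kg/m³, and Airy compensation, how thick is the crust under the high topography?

56300 m

Root depth r = h ρ_c / (ρ_m − ρ_c) = 4667 m × 2680 / 640 = 19540 m.
Total thickness = T + h + r = 32100 m + 4667 m + 19540 m = 56300 m.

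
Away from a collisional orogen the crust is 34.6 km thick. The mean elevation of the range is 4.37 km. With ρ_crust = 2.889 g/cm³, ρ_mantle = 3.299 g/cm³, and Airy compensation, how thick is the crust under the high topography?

Root depth r = h ρ_c / (ρ_m − ρ_c) = 4.37 km × 2.889 / 0.41 = 30.79 km.
Total thickness = T + h + r = 34.6 km + 4.37 km + 30.79 km = 69.8 km.

69.8 km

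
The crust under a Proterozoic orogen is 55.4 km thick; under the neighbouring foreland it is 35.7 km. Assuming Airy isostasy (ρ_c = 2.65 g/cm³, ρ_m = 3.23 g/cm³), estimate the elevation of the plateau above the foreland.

Excess crust Δ = 55.4 km − 35.7 km = 19.7 km, split between elevation h and root r with h + r = Δ.
Airy balance ρ_c h = (ρ_m − ρ_c) r gives r = h ρ_c/(ρ_m − ρ_c), so h (1 + ρ_c/(ρ_m − ρ_c)) = Δ, i.e. h = Δ (ρ_m − ρ_c)/ρ_m.
h = 19.7 km × 0.58/3.23 = 3.54 km.

3.54 km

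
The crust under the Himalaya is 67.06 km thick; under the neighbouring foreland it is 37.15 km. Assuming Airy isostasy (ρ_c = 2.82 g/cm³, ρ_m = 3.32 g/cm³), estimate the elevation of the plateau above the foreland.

4.5 km

Excess crust Δ = 67.06 km − 37.15 km = 29.91 km, split between elevation h and root r with h + r = Δ.
Airy balance ρ_c h = (ρ_m − ρ_c) r gives r = h ρ_c/(ρ_m − ρ_c), so h (1 + ρ_c/(ρ_m − ρ_c)) = Δ, i.e. h = Δ (ρ_m − ρ_c)/ρ_m.
h = 29.91 km × 0.5/3.32 = 4.5 km.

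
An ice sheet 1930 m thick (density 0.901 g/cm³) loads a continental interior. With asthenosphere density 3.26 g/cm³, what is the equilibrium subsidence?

In Airy isostatic equilibrium: the ice load ρ_ice t is balanced by mantle displaced below, ρ_m s.
s = t ρ_ice / ρ_m = 1930 m × 0.901/3.26 = 533 m.

533 m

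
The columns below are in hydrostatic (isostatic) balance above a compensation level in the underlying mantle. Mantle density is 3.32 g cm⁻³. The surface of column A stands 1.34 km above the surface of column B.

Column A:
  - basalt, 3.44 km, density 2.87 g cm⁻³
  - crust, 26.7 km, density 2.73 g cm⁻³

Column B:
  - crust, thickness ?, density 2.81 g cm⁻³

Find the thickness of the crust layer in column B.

25.2 km

Take the compensation level at the base of the deeper column (depth z_c below the surface of column A) and equate Σ ρ_i t_i down to z_c; mantle fills any gap and the z_c terms cancel.
Column A: 3.44×2.87 + 26.7×2.73 + (z_c − 30.14)×3.32
Column B: 1.34×0 + x×2.81 + (z_c − 1.34 − 0 − x)×3.32
The z_c×3.32 term appears on both sides and cancels. Collect the known terms of each column as K = Σ(ρt)_known − 3.32 × (depth of known layers): K_A = 82.7638 − 3.32×30.14 = −17.301; K_B = 0 − 3.32×(1.34 + 0) = −4.4488.
Balance: K_A = K_B − x×(3.32 − 2.81), so x = (K_B − K_A)/(3.32 − 2.81) = 12.8522/0.51 = 25.2 km.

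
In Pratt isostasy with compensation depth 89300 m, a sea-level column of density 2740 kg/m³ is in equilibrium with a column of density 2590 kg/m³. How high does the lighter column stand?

5170 m

ρ_ref D = ρ (D + h) → h = D (ρ_ref − ρ)/ρ.
h = 89300 m × (2740 − 2590)/2590 = 5170 m.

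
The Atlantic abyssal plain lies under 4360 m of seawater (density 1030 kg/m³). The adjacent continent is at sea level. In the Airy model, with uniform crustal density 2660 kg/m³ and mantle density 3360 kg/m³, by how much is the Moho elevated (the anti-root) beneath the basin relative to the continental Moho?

10200 m

Balancing pressure at the compensation depth: replacing crust with seawater at the top is compensated by replacing crust with mantle at the base: d (ρ_c − ρ_w) = a (ρ_m − ρ_c).
a = d (ρ_c − ρ_w)/(ρ_m − ρ_c) = 4360 m × 1630/700 = 10200 m.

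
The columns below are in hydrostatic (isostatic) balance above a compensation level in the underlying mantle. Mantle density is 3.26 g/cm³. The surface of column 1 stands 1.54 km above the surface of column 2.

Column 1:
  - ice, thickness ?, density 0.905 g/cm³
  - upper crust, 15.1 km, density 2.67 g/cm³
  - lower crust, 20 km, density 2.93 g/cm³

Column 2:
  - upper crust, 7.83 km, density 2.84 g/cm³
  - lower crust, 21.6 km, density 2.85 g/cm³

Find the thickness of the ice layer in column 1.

Take the compensation level at the base of the deeper column (depth z_c below the surface of column 1) and equate Σ ρ_i t_i down to z_c; mantle fills any gap and the z_c terms cancel.
Column 1: x×0.905 + 15.1×2.67 + 20×2.93 + (z_c − 35.1 − x)×3.26
Column 2: 1.54×0 + 7.83×2.84 + 21.6×2.85 + (z_c − 1.54 − 29.43)×3.26
The z_c×3.26 term appears on both sides and cancels. Collect the known terms of each column as K = Σ(ρt)_known − 3.26 × (depth of known layers): K_1 = 98.917 − 3.26×35.1 = −15.509; K_2 = 83.7972 − 3.26×(1.54 + 29.43) = −17.165.
Balance: K_1 − x×(3.26 − 0.905) = K_2, so x = (K_1 − K_2)/(3.26 − 0.905) = 1.656/2.355 = 0.703 km.

0.703 km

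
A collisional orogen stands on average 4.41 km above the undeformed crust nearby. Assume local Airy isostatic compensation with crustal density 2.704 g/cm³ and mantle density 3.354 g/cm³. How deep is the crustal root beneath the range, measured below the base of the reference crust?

18.3 km

Balancing pressure at the compensation depth: the weight of the topography is balanced by the buoyancy of the root, ρ_c h = (ρ_m − ρ_c) r.
r = h · ρ_c / (ρ_m − ρ_c) = 4.41 km × 2.704 / (3.354 − 2.704) = 18.3 km.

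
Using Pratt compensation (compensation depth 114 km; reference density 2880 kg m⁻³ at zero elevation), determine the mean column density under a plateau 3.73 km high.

2790 kg m⁻³

Pratt balance: ρ_ref D = ρ (D + h).
ρ = ρ_ref D/(D + h) = 2880 × 114 km/(114 km + 3.73 km) = 2790 kg m⁻³.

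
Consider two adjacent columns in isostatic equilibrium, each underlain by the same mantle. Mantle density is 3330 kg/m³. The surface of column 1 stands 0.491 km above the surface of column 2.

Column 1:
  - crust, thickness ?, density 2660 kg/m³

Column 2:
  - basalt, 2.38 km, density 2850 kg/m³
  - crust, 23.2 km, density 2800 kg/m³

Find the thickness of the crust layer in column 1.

22.5 km

Take the compensation level at the base of the deeper column (depth z_c below the surface of column 1) and equate Σ ρ_i t_i down to z_c; mantle fills any gap and the z_c terms cancel.
Column 1: x×2660 + (z_c − 0 − x)×3330
Column 2: 0.491×0 + 2.38×2850 + 23.2×2800 + (z_c − 0.491 − 25.58)×3330
The z_c×3330 term appears on both sides and cancels. Collect the known terms of each column as K = Σ(ρt)_known − 3330 × (depth of known layers): K_1 = 0 − 3330×0 = 0; K_2 = 71743 − 3330×(0.491 + 25.58) = −15073.43.
Balance: K_1 − x×(3330 − 2660) = K_2, so x = (K_1 − K_2)/(3330 − 2660) = 15073.4/670 = 22.5 km.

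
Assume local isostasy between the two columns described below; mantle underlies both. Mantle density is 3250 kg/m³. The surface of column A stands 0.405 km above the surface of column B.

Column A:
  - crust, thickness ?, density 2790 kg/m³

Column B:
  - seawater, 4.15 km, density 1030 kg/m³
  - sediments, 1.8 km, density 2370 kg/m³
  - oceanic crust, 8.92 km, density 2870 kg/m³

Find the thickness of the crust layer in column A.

33.7 km

Take the compensation level at the base of the deeper column (depth z_c below the surface of column A) and equate Σ ρ_i t_i down to z_c; mantle fills any gap and the z_c terms cancel.
Column A: x×2790 + (z_c − 0 − x)×3250
Column B: 0.405×0 + 4.15×1030 + 1.8×2370 + 8.92×2870 + (z_c − 0.405 − 14.87)×3250
The z_c×3250 term appears on both sides and cancels. Collect the known terms of each column as K = Σ(ρt)_known − 3250 × (depth of known layers): K_A = 0 − 3250×0 = 0; K_B = 34140.9 − 3250×(0.405 + 14.87) = −15502.85.
Balance: K_A − x×(3250 − 2790) = K_B, so x = (K_A − K_B)/(3250 − 2790) = 15502.9/460 = 33.7 km.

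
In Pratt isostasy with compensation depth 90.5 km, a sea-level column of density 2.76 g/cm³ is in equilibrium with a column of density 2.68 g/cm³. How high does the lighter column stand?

ρ_ref D = ρ (D + h) → h = D (ρ_ref − ρ)/ρ.
h = 90.5 km × (2.76 − 2.68)/2.68 = 2.7 km.

2.7 km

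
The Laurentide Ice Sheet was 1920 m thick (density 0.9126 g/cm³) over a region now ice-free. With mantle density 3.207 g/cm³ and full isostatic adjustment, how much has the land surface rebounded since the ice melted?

546 m

Removing the load lets mantle flow back in; uplift u satisfies ρ_ice t = ρ_m u.
u = t ρ_ice/ρ_m = 1920 m × 0.9126/3.207 = 546 m.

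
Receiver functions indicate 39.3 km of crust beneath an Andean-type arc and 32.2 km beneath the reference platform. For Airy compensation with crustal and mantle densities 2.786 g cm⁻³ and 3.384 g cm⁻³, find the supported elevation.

1.25 km

Excess crust Δ = 39.3 km − 32.2 km = 7.1 km, split between elevation h and root r with h + r = Δ.
Airy balance ρ_c h = (ρ_m − ρ_c) r gives r = h ρ_c/(ρ_m − ρ_c), so h (1 + ρ_c/(ρ_m − ρ_c)) = Δ, i.e. h = Δ (ρ_m − ρ_c)/ρ_m.
h = 7.1 km × 0.598/3.384 = 1.25 km.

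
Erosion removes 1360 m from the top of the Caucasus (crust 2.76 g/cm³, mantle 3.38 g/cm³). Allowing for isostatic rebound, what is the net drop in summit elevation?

249 m

Rebound u = e ρ_c/ρ_m = 1360 m × 2.76/3.38 = 1111 m.
Net surface drop = e − u = 1360 m − 1111 m = e (ρ_m − ρ_c)/ρ_m = 249 m.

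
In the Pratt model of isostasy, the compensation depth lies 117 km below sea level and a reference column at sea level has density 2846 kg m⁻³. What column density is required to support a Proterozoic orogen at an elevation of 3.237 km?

2770 kg m⁻³

Pratt balance: ρ_ref D = ρ (D + h).
ρ = ρ_ref D/(D + h) = 2846 × 117 km/(117 km + 3.237 km) = 2770 kg m⁻³.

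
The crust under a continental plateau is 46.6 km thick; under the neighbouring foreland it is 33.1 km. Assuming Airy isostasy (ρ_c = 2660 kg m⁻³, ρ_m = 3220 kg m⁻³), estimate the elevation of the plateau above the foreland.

Excess crust Δ = 46.6 km − 33.1 km = 13.5 km, split between elevation h and root r with h + r = Δ.
Airy balance ρ_c h = (ρ_m − ρ_c) r gives r = h ρ_c/(ρ_m − ρ_c), so h (1 + ρ_c/(ρ_m − ρ_c)) = Δ, i.e. h = Δ (ρ_m − ρ_c)/ρ_m.
h = 13.5 km × 560/3220 = 2.35 km.

2.35 km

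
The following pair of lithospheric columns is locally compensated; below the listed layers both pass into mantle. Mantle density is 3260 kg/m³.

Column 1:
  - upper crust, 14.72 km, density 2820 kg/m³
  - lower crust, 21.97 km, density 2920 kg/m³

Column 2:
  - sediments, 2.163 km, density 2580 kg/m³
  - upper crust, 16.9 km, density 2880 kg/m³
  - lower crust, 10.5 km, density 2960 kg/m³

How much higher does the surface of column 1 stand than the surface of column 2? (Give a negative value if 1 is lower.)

For any compensation level in the mantle, the mantle terms cancel and isostasy reduces to e = (Σt_1 − Σt_2) − (Σ(ρt)_1 − Σ(ρt)_2) / ρ_m.
Σt_1 = 36.69 km; Σt_2 = 29.563 km; Σ(ρt)_1 = 105662.8; Σ(ρt)_2 = 85332.54 (in km·kg/m³).
e = (36.69 − 29.563) − (105662.8 − 85332.54) / 3260 = 0.891 km.

0.891 km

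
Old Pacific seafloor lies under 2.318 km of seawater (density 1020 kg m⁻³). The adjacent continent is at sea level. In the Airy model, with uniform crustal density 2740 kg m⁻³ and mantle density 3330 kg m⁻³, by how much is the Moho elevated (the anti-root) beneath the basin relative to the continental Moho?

Balancing pressure at the compensation depth: replacing crust with seawater at the top is compensated by replacing crust with mantle at the base: d (ρ_c − ρ_w) = a (ρ_m − ρ_c).
a = d (ρ_c − ρ_w)/(ρ_m − ρ_c) = 2.318 km × 1720/590 = 6.76 km.

6.76 km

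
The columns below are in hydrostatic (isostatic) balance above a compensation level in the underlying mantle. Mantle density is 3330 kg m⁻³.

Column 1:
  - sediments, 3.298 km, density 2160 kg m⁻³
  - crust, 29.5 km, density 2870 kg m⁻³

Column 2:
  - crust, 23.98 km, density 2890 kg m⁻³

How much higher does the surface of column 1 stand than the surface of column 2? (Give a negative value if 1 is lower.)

2.07 km

For any compensation level in the mantle, the mantle terms cancel and isostasy reduces to e = (Σt_1 − Σt_2) − (Σ(ρt)_1 − Σ(ρt)_2) / ρ_m.
Σt_1 = 32.798 km; Σt_2 = 23.98 km; Σ(ρt)_1 = 91788.68; Σ(ρt)_2 = 69302.2 (in km·kg m⁻³).
e = (32.798 − 23.98) − (91788.68 − 69302.2) / 3330 = 2.07 km.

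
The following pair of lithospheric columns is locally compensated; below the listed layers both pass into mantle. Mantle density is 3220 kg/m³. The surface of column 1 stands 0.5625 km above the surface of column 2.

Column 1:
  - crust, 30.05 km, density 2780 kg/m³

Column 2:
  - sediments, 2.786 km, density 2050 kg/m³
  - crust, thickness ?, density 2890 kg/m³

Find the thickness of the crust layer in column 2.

24.7 km

Take the compensation level at the base of the deeper column (depth z_c below the surface of column 1) and equate Σ ρ_i t_i down to z_c; mantle fills any gap and the z_c terms cancel.
Column 1: 30.05×2780 + (z_c − 30.05)×3220
Column 2: 0.5625×0 + 2.786×2050 + x×2890 + (z_c − 0.5625 − 2.786 − x)×3220
The z_c×3220 term appears on both sides and cancels. Collect the known terms of each column as K = Σ(ρt)_known − 3220 × (depth of known layers): K_1 = 83539 − 3220×30.05 = −13222; K_2 = 5711.3 − 3220×(0.5625 + 2.786) = −5070.87.
Balance: K_1 = K_2 − x×(3220 − 2890), so x = (K_2 − K_1)/(3220 − 2890) = 8151.13/330 = 24.7 km.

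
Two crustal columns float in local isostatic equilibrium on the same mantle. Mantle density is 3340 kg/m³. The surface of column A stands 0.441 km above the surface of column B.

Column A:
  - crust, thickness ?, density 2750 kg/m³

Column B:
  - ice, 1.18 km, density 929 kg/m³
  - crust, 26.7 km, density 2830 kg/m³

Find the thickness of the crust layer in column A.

30.4 km

Take the compensation level at the base of the deeper column (depth z_c below the surface of column A) and equate Σ ρ_i t_i down to z_c; mantle fills any gap and the z_c terms cancel.
Column A: x×2750 + (z_c − 0 − x)×3340
Column B: 0.441×0 + 1.18×929 + 26.7×2830 + (z_c − 0.441 − 27.88)×3340
The z_c×3340 term appears on both sides and cancels. Collect the known terms of each column as K = Σ(ρt)_known − 3340 × (depth of known layers): K_A = 0 − 3340×0 = 0; K_B = 76657.22 − 3340×(0.441 + 27.88) = −17934.92.
Balance: K_A − x×(3340 − 2750) = K_B, so x = (K_A − K_B)/(3340 − 2750) = 17934.9/590 = 30.4 km.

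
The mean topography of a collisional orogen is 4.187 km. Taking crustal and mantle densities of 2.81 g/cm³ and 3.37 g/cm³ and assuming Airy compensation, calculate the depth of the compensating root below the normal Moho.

By Archimedes' principle applied to the lithosphere: the weight of the topography is balanced by the buoyancy of the root, ρ_c h = (ρ_m − ρ_c) r.
r = h · ρ_c / (ρ_m − ρ_c) = 4.187 km × 2.81 / (3.37 − 2.81) = 21 km.

21 km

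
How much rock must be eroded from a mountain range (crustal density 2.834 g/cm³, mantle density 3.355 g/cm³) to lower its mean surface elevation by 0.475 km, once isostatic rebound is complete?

Net drop Δ = e − u = e − e ρ_c/ρ_m = e (ρ_m − ρ_c)/ρ_m.
e = Δ ρ_m/(ρ_m − ρ_c) = 0.475 km × 3.355/0.521 = 3.06 km.

3.06 km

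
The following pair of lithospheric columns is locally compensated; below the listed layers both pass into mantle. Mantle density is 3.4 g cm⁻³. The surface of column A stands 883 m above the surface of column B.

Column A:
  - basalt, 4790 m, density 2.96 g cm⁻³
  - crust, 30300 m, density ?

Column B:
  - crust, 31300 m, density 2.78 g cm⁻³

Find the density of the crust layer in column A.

Take the compensation level at the base of the deeper column (depth z_c below the surface of column A) and equate Σ ρ_i t_i down to z_c; mantle fills any gap and the z_c terms cancel.
Column A: 4790×2.96 + 30300×ρ + (z_c − 35090)×3.4
Column B: 883×0 + 31300×2.78 + (z_c − 883 − 31300)×3.4
The z_c×3.4 term appears on both sides and cancels. Collect the known terms of each column as K = Σ(ρt)_known − 3.4 × (depth of known layers): K_A = 14178.4 − 3.4×35090 = −105127.6; K_B = 87014 − 3.4×(883 + 31300) = −22408.2.
Balance: K_A + 30300×ρ = K_B, so ρ = (K_B − K_A)/30300 = 82719.4/30300 = 2.73 g cm⁻³.

2.73 g cm⁻³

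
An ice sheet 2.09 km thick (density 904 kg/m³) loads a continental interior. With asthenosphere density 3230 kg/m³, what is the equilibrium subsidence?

Isostatic balance requires: the ice load ρ_ice t is balanced by mantle displaced below, ρ_m s.
s = t ρ_ice / ρ_m = 2.09 km × 904/3230 = 0.585 km.

0.585 km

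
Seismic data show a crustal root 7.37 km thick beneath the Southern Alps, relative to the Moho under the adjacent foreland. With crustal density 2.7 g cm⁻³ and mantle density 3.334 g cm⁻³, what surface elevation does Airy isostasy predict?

Equating mass per unit area of the two columns: ρ_c h = (ρ_m − ρ_c) r.
h = r (ρ_m − ρ_c) / ρ_c = 7.37 km × (3.334 − 2.7) / 2.7 = 1.73 km.

1.73 km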